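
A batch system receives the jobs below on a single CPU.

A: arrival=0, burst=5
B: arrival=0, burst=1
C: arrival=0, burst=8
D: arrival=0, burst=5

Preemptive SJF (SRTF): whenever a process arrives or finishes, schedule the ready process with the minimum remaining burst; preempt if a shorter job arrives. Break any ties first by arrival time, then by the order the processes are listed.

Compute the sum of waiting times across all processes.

Schedule: | B 0-1 | A 1-6 | D 6-11 | C 11-19 |
Completion: A=6  B=1  C=19  D=11
Waiting = turnaround − burst: A=1, B=0, C=11, D=6
Total waiting = 1 + 0 + 11 + 6 = 18

18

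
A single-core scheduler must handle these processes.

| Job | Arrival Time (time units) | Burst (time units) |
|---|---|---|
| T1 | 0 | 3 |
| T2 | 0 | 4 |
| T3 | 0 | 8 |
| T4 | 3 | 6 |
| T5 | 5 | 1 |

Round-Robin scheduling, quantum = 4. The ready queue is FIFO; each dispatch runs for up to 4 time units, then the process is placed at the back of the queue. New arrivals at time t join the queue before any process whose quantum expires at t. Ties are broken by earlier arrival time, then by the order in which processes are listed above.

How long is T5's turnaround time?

11

Timeline: | T1 0-3 | T2 3-7 | T3 7-11 | T4 11-15 | T5 15-16 | T3 16-20 | T4 20-22 |
Completion: T1=3  T2=7  T3=20  T4=22  T5=16
Turnaround(T5) = completion − arrival = 16 − 5 = 11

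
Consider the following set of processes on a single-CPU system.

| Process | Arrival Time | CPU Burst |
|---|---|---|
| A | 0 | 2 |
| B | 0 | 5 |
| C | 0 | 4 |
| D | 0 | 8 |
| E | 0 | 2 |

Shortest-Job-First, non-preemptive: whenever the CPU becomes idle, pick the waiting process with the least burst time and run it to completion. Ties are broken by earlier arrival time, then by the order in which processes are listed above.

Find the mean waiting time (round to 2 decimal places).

Gantt: | A 0-2 | E 2-4 | C 4-8 | B 8-13 | D 13-21 |
Completion: A=2  B=13  C=8  D=21  E=4
Turnaround (C−A): A=2  B=13  C=8  D=21  E=4
Waiting times: A=0, B=8, C=4, D=13, E=2
Average waiting = (0+8+4+13+2) / 5 = 27/5 = 5.40

5.40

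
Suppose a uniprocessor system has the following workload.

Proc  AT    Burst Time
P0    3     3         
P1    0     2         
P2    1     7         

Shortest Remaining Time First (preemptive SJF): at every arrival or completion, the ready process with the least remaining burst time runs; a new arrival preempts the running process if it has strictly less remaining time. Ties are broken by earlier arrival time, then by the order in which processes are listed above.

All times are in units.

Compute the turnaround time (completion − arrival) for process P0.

3

Schedule: | P1 0-2 | P2 2-3 | P0 3-6 | P2 6-12 |
Completion: P0=6  P1=2  P2=12
Turnaround (C−A): P0=3  P1=2  P2=11
Turnaround(P0) = completion − arrival = 6 − 3 = 3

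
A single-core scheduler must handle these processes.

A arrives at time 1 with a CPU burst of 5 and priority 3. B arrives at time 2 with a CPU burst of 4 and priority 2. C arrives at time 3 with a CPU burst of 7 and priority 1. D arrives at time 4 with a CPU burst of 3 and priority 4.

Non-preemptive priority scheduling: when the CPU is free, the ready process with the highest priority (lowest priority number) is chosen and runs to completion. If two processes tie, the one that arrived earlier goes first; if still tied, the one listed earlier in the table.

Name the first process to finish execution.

Timeline: | idle 0-1 | A 1-6 | C 6-13 | B 13-17 | D 17-20 |
Completion: A=6  B=17  C=13  D=20
Finish order: A → C → B → D

A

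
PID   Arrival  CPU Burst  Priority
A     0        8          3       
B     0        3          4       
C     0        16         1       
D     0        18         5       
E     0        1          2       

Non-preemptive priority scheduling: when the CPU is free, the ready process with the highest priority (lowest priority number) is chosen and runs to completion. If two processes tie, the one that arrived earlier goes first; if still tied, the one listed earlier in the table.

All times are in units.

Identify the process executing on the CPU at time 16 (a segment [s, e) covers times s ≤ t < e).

Timeline: | C 0-16 | E 16-17 | A 17-25 | B 25-28 | D 28-46 |
Completion: A=25  B=28  C=16  D=46  E=17

E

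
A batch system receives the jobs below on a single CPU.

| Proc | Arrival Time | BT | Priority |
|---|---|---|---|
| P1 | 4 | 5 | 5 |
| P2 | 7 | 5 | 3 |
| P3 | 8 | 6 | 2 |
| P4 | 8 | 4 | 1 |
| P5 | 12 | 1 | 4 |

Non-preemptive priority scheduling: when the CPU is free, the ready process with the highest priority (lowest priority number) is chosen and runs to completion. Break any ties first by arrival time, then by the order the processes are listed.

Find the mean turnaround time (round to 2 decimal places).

10.20

Timeline: | idle 0-4 | P1 4-9 | P4 9-13 | P3 13-19 | P2 19-24 | P5 24-25 |
Completion: P1=9  P2=24  P3=19  P4=13  P5=25
Turnaround times: P1=5, P2=17, P3=11, P4=5, P5=13
Average turnaround = (5+17+11+5+13) / 5 = 51/5 = 10.20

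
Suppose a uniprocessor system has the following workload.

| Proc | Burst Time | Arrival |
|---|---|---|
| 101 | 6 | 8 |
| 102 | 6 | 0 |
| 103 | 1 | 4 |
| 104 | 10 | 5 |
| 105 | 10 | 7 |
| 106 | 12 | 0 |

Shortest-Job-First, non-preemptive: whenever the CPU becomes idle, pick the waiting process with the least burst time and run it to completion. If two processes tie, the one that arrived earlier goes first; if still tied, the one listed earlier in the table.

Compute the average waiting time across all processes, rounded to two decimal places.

Timeline: | 102 0-6 | 103 6-7 | 104 7-17 | 101 17-23 | 105 23-33 | 106 33-45 |
Completion: 101=23  102=6  103=7  104=17  105=33  106=45
Turnaround (C−A): 101=15  102=6  103=3  104=12  105=26  106=45
Waiting times: 101=9, 102=0, 103=2, 104=2, 105=16, 106=33
Average waiting = (9+0+2+2+16+33) / 6 = 62/6 = 10.33

10.33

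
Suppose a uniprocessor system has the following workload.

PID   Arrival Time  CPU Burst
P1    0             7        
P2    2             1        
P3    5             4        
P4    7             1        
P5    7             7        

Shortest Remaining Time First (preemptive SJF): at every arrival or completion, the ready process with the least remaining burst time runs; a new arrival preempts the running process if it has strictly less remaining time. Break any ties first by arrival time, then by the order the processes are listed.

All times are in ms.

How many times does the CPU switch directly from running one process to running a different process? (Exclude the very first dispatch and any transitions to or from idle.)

5

Schedule: | P1 0-2 | P2 2-3 | P1 3-8 | P4 8-9 | P3 9-13 | P5 13-20 |
Completion: P1=8  P2=3  P3=13  P4=9  P5=20
Turnaround (C−A): P1=8  P2=1  P3=8  P4=2  P5=13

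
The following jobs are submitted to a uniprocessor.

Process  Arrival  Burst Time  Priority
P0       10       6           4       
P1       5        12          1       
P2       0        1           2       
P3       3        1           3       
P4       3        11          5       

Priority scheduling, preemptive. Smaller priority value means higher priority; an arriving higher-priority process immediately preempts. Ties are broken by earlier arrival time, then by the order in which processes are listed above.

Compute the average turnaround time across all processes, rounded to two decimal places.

11.40

Timeline: | P2 0-1 | idle 1-3 | P3 3-4 | P4 4-5 | P1 5-17 | P0 17-23 | P4 23-33 |
Completion: P0=23  P1=17  P2=1  P3=4  P4=33
Turnaround times: P0=13, P1=12, P2=1, P3=1, P4=30
Average turnaround = (13+12+1+1+30) / 5 = 57/5 = 11.40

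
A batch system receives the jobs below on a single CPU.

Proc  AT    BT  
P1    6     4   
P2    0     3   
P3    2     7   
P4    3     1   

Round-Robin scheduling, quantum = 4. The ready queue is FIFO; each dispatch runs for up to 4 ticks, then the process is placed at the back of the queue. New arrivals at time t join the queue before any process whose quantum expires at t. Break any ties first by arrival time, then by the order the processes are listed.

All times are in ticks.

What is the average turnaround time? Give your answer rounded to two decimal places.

6.75

Schedule: | P2 0-3 | P3 3-7 | P4 7-8 | P1 8-12 | P3 12-15 |
Completion: P1=12  P2=3  P3=15  P4=8
Turnaround (C−A): P1=6  P2=3  P3=13  P4=5
Turnaround times: P1=6, P2=3, P3=13, P4=5
Average turnaround = (6+3+13+5) / 4 = 27/4 = 6.75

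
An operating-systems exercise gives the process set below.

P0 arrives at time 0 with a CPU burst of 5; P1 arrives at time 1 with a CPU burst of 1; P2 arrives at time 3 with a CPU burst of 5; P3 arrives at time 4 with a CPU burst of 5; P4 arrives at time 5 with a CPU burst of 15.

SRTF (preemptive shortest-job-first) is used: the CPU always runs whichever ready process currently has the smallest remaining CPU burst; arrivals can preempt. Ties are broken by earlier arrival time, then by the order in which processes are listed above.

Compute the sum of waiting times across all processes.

22

Gantt: | P0 0-1 | P1 1-2 | P0 2-6 | P2 6-11 | P3 11-16 | P4 16-31 |
Completion: P0=6  P1=2  P2=11  P3=16  P4=31
Turnaround (C−A): P0=6  P1=1  P2=8  P3=12  P4=26
Waiting = turnaround − burst: P0=1, P1=0, P2=3, P3=7, P4=11
Total waiting = 1 + 0 + 3 + 7 + 11 = 22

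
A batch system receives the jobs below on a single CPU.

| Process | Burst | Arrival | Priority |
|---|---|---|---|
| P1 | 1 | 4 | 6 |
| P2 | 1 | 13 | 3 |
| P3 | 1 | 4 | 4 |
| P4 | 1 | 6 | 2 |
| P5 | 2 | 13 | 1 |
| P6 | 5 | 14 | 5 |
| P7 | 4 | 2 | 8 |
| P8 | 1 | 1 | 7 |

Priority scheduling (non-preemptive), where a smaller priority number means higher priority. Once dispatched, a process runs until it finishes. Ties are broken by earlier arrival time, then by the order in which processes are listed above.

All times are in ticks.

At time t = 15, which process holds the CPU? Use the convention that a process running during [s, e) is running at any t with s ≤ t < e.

Gantt: | idle 0-1 | P8 1-2 | P7 2-6 | P4 6-7 | P3 7-8 | P1 8-9 | idle 9-13 | P5 13-15 | P2 15-16 | P6 16-21 |
Completion: P1=9  P2=16  P3=8  P4=7  P5=15  P6=21  P7=6  P8=2
Turnaround (C−A): P1=5  P2=3  P3=4  P4=1  P5=2  P6=7  P7=4  P8=1

P2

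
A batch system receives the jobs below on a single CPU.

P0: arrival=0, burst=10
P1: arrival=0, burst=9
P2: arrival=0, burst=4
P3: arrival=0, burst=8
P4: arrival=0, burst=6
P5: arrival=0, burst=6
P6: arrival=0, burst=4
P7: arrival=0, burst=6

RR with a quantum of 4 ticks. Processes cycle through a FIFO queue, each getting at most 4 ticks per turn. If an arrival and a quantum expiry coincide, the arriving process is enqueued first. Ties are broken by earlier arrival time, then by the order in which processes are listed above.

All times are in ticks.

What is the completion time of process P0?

52

Timeline: | P0 0-4 | P1 4-8 | P2 8-12 | P3 12-16 | P4 16-20 | P5 20-24 | P6 24-28 | P7 28-32 | P0 32-36 | P1 36-40 | P3 40-44 | P4 44-46 | P5 46-48 | P7 48-50 | P0 50-52 | P1 52-53 |
Completion: P0=52  P1=53  P2=12  P3=44  P4=46  P5=48  P6=28  P7=50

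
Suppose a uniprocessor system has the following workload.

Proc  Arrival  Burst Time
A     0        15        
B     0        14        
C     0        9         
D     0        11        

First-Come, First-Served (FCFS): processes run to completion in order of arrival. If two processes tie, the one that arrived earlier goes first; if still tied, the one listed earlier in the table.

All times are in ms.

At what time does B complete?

29

Schedule: | A 0-15 | B 15-29 | C 29-38 | D 38-49 |
Completion: A=15  B=29  C=38  D=49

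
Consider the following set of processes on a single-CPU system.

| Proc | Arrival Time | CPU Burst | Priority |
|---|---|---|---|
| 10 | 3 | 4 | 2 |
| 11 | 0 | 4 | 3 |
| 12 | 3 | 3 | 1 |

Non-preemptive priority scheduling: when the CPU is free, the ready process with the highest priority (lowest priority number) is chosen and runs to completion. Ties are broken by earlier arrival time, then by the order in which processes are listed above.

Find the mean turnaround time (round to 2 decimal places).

Gantt: | 11 0-4 | 12 4-7 | 10 7-11 |
Completion: 10=11  11=4  12=7
Turnaround (C−A): 10=8  11=4  12=4
Turnaround times: 10=8, 11=4, 12=4
Average turnaround = (8+4+4) / 3 = 16/3 = 5.33

5.33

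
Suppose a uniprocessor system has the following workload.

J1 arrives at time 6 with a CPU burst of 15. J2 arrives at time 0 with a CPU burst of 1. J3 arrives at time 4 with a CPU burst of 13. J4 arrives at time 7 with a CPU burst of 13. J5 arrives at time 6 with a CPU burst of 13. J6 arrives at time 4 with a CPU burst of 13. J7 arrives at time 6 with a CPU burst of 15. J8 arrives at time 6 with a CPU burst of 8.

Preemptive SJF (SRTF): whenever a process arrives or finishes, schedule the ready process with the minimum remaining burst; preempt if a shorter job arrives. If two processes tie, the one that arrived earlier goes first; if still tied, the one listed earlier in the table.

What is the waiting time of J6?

Schedule: | J2 0-1 | idle 1-4 | J3 4-6 | J8 6-14 | J3 14-25 | J6 25-38 | J5 38-51 | J4 51-64 | J1 64-79 | J7 79-94 |
Completion: J1=79  J2=1  J3=25  J4=64  J5=51  J6=38  J7=94  J8=14
Turnaround (C−A): J1=73  J2=1  J3=21  J4=57  J5=45  J6=34  J7=88  J8=8
Waiting(J6) = turnaround − burst = 34 − 13 = 21

21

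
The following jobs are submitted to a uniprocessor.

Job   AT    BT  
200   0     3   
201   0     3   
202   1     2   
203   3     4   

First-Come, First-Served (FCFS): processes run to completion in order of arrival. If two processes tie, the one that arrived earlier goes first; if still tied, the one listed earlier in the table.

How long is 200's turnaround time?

3

Timeline: | 200 0-3 | 201 3-6 | 202 6-8 | 203 8-12 |
Completion: 200=3  201=6  202=8  203=12
Turnaround(200) = completion − arrival = 3 − 0 = 3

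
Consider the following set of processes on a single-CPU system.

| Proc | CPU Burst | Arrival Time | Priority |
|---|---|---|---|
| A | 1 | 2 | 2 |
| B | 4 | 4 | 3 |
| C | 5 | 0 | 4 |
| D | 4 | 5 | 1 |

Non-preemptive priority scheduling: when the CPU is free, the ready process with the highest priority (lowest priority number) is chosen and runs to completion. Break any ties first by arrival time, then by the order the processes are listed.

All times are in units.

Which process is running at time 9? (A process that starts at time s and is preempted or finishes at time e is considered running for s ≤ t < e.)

Gantt: | C 0-5 | D 5-9 | A 9-10 | B 10-14 |
Completion: A=10  B=14  C=5  D=9

A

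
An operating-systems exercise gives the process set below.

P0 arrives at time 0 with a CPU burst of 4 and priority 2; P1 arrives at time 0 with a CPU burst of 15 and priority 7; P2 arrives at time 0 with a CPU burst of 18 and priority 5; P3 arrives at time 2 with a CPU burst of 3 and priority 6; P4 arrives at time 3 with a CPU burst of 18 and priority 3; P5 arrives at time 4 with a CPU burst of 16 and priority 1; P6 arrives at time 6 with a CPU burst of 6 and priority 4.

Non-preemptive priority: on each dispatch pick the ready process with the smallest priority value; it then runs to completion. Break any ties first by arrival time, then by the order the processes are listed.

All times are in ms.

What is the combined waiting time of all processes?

Schedule: | P0 0-4 | P5 4-20 | P4 20-38 | P6 38-44 | P2 44-62 | P3 62-65 | P1 65-80 |
Completion: P0=4  P1=80  P2=62  P3=65  P4=38  P5=20  P6=44
Waiting = turnaround − burst: P0=0, P1=65, P2=44, P3=60, P4=17, P5=0, P6=32
Total waiting = 0 + 65 + 44 + 60 + 17 + 0 + 32 = 218

218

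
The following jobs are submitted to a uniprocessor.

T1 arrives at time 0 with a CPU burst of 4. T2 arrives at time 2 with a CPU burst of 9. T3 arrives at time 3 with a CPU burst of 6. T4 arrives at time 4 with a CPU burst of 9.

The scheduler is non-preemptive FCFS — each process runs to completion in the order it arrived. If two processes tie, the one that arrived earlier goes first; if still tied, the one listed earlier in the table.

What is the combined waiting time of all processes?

Timeline: | T1 0-4 | T2 4-13 | T3 13-19 | T4 19-28 |
Completion: T1=4  T2=13  T3=19  T4=28
Waiting = turnaround − burst: T1=0, T2=2, T3=10, T4=15
Total waiting = 0 + 2 + 10 + 15 = 27

27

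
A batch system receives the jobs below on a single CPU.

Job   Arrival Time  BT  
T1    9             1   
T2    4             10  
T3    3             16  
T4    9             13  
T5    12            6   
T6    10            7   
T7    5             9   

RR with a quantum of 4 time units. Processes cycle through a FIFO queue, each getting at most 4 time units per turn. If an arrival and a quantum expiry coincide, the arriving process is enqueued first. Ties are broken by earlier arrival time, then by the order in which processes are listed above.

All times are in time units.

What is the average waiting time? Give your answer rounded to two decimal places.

Gantt: | idle 0-3 | T3 3-7 | T2 7-11 | T7 11-15 | T3 15-19 | T1 19-20 | T4 20-24 | T6 24-28 | T2 28-32 | T5 32-36 | T7 36-40 | T3 40-44 | T4 44-48 | T6 48-51 | T2 51-53 | T5 53-55 | T7 55-56 | T3 56-60 | T4 60-65 |
Completion: T1=20  T2=53  T3=60  T4=65  T5=55  T6=51  T7=56
Turnaround (C−A): T1=11  T2=49  T3=57  T4=56  T5=43  T6=41  T7=51
Waiting times: T1=10, T2=39, T3=41, T4=43, T5=37, T6=34, T7=42
Average waiting = (10+39+41+43+37+34+42) / 7 = 246/7 = 35.14

35.14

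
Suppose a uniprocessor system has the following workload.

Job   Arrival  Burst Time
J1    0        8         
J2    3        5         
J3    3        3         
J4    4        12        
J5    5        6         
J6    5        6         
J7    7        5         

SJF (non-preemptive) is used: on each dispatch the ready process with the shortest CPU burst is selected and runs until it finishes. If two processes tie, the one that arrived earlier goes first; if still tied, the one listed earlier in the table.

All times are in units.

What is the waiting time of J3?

5

Schedule: | J1 0-8 | J3 8-11 | J2 11-16 | J7 16-21 | J5 21-27 | J6 27-33 | J4 33-45 |
Completion: J1=8  J2=16  J3=11  J4=45  J5=27  J6=33  J7=21
Turnaround (C−A): J1=8  J2=13  J3=8  J4=41  J5=22  J6=28  J7=14
Waiting(J3) = turnaround − burst = 8 − 3 = 5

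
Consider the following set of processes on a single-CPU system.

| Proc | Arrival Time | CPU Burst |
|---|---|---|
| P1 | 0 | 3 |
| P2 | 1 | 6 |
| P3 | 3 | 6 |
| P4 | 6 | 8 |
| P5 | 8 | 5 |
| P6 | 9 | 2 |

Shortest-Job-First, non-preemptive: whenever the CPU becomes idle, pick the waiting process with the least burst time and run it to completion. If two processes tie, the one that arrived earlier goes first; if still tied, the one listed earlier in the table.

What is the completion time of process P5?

16

Schedule: | P1 0-3 | P2 3-9 | P6 9-11 | P5 11-16 | P3 16-22 | P4 22-30 |
Completion: P1=3  P2=9  P3=22  P4=30  P5=16  P6=11
Turnaround (C−A): P1=3  P2=8  P3=19  P4=24  P5=8  P6=2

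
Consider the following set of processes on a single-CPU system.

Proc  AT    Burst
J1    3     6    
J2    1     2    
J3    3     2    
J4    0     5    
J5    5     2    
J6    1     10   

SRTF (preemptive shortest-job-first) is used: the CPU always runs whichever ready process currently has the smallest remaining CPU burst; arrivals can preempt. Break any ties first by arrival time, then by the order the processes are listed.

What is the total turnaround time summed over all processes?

57

Gantt: | J4 0-1 | J2 1-3 | J3 3-5 | J5 5-7 | J4 7-11 | J1 11-17 | J6 17-27 |
Completion: J1=17  J2=3  J3=5  J4=11  J5=7  J6=27
Turnaround = completion − arrival: J1=14, J2=2, J3=2, J4=11, J5=2, J6=26
Total turnaround = 14 + 2 + 2 + 11 + 2 + 26 = 57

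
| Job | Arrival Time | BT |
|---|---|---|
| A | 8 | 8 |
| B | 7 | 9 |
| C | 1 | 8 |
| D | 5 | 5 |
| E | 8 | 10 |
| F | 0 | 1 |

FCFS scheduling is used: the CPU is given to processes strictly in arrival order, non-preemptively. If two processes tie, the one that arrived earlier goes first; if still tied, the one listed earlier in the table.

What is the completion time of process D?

Timeline: | F 0-1 | C 1-9 | D 9-14 | B 14-23 | A 23-31 | E 31-41 |
Completion: A=31  B=23  C=9  D=14  E=41  F=1

14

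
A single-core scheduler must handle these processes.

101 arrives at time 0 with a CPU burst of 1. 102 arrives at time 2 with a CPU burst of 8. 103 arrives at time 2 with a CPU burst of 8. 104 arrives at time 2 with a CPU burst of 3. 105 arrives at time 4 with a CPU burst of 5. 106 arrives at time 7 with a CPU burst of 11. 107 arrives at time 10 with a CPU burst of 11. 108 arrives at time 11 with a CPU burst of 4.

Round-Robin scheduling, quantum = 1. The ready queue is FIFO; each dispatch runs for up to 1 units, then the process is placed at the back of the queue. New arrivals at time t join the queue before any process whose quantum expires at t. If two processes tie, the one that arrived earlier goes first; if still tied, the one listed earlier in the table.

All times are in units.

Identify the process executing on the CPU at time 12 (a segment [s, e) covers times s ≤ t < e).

Gantt: | 101 0-1 | idle 1-2 | 102 2-3 | 103 3-4 | 104 4-5 | 102 5-6 | 105 6-7 | 103 7-8 | 104 8-9 | 102 9-10 | 106 10-11 | 105 11-12 | 103 12-13 | 104 13-14 | 107 14-15 | 102 15-16 | 108 16-17 | 106 17-18 | 105 18-19 | 103 19-20 | 107 20-21 | 102 21-22 | 108 22-23 | 106 23-24 | 105 24-25 | 103 25-26 | 107 26-27 | 102 27-28 | 108 28-29 | 106 29-30 | 105 30-31 | 103 31-32 | 107 32-33 | 102 33-34 | 108 34-35 | 106 35-36 | 103 36-37 | 107 37-38 | 102 38-39 | 106 39-40 | 103 40-41 | 107 41-42 | 106 42-43 | 107 43-44 | 106 44-45 | 107 45-46 | 106 46-47 | 107 47-48 | 106 48-49 | 107 49-50 | 106 50-51 | 107 51-52 |
Completion: 101=1  102=39  103=41  104=14  105=31  106=51  107=52  108=35

103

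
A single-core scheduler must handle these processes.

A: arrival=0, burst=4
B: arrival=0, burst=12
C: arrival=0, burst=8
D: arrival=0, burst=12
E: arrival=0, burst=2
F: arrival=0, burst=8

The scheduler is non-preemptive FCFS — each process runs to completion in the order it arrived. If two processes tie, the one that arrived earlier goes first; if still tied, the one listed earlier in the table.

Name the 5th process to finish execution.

E

Schedule: | A 0-4 | B 4-16 | C 16-24 | D 24-36 | E 36-38 | F 38-46 |
Completion: A=4  B=16  C=24  D=36  E=38  F=46
Turnaround (C−A): A=4  B=16  C=24  D=36  E=38  F=46
Finish order: A → B → C → D → E → F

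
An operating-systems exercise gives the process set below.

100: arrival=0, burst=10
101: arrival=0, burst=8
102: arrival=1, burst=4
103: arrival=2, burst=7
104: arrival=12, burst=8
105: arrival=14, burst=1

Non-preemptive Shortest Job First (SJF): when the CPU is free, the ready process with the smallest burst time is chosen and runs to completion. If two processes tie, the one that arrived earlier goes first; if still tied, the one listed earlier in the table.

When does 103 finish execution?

Timeline: | 101 0-8 | 102 8-12 | 103 12-19 | 105 19-20 | 104 20-28 | 100 28-38 |
Completion: 100=38  101=8  102=12  103=19  104=28  105=20

19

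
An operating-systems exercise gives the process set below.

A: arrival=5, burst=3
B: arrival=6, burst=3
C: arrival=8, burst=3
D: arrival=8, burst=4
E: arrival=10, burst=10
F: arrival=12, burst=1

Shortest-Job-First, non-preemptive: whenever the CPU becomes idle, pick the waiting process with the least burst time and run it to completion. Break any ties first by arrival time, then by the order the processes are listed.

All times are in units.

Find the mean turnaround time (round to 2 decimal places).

7.83

Timeline: | idle 0-5 | A 5-8 | B 8-11 | C 11-14 | F 14-15 | D 15-19 | E 19-29 |
Completion: A=8  B=11  C=14  D=19  E=29  F=15
Turnaround (C−A): A=3  B=5  C=6  D=11  E=19  F=3
Turnaround times: A=3, B=5, C=6, D=11, E=19, F=3
Average turnaround = (3+5+6+11+19+3) / 6 = 47/6 = 7.83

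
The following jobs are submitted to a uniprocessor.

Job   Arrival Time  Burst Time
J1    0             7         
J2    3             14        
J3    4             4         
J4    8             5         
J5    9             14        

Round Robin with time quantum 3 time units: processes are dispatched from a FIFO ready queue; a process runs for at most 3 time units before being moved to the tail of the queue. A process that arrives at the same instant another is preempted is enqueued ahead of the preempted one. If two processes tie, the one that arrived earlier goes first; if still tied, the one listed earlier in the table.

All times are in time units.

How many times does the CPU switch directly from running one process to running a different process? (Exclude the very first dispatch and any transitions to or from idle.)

Gantt: | J1 0-3 | J2 3-6 | J1 6-9 | J3 9-12 | J2 12-15 | J4 15-18 | J5 18-21 | J1 21-22 | J3 22-23 | J2 23-26 | J4 26-28 | J5 28-31 | J2 31-34 | J5 34-37 | J2 37-39 | J5 39-44 |
Completion: J1=22  J2=39  J3=23  J4=28  J5=44
Turnaround (C−A): J1=22  J2=36  J3=19  J4=20  J5=35

15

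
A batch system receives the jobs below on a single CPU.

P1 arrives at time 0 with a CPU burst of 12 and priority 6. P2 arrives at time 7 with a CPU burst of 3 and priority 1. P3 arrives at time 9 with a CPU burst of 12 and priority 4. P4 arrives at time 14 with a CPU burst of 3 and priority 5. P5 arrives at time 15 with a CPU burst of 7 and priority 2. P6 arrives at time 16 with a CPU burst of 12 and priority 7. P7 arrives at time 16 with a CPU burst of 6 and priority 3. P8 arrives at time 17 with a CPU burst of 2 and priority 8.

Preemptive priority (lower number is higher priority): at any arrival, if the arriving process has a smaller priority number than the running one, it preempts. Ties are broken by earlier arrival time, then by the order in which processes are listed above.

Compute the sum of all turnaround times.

Gantt: | P1 0-7 | P2 7-10 | P3 10-15 | P5 15-22 | P7 22-28 | P3 28-35 | P4 35-38 | P1 38-43 | P6 43-55 | P8 55-57 |
Completion: P1=43  P2=10  P3=35  P4=38  P5=22  P6=55  P7=28  P8=57
Turnaround (C−A): P1=43  P2=3  P3=26  P4=24  P5=7  P6=39  P7=12  P8=40
Turnaround = completion − arrival: P1=43, P2=3, P3=26, P4=24, P5=7, P6=39, P7=12, P8=40
Total turnaround = 43 + 3 + 26 + 24 + 7 + 39 + 12 + 40 = 194

194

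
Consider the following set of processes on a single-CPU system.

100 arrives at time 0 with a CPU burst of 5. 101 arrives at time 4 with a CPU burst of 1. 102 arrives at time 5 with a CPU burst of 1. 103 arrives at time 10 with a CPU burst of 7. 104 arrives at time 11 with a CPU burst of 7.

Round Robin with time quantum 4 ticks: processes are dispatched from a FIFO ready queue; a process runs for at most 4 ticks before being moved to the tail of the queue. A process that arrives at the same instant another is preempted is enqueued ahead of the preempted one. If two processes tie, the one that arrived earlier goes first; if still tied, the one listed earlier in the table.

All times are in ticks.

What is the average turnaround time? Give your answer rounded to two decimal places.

Schedule: | 100 0-4 | 101 4-5 | 100 5-6 | 102 6-7 | idle 7-10 | 103 10-14 | 104 14-18 | 103 18-21 | 104 21-24 |
Completion: 100=6  101=5  102=7  103=21  104=24
Turnaround (C−A): 100=6  101=1  102=2  103=11  104=13
Turnaround times: 100=6, 101=1, 102=2, 103=11, 104=13
Average turnaround = (6+1+2+11+13) / 5 = 33/5 = 6.60

6.60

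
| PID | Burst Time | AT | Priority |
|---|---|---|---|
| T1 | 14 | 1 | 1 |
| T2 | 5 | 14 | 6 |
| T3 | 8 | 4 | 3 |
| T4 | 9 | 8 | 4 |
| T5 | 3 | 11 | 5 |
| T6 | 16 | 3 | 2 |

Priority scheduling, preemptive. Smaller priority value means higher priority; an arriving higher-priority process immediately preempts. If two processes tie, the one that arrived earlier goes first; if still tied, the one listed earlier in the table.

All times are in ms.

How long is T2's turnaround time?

42

Schedule: | idle 0-1 | T1 1-15 | T6 15-31 | T3 31-39 | T4 39-48 | T5 48-51 | T2 51-56 |
Completion: T1=15  T2=56  T3=39  T4=48  T5=51  T6=31
Turnaround (C−A): T1=14  T2=42  T3=35  T4=40  T5=40  T6=28
Turnaround(T2) = completion − arrival = 56 − 14 = 42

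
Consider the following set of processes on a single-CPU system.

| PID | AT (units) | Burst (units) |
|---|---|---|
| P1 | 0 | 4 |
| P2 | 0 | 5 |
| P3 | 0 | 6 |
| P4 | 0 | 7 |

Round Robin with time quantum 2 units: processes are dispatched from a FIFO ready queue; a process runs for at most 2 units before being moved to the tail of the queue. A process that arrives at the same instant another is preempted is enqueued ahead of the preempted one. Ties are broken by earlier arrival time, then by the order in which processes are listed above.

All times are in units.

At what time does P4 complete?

Gantt: | P1 0-2 | P2 2-4 | P3 4-6 | P4 6-8 | P1 8-10 | P2 10-12 | P3 12-14 | P4 14-16 | P2 16-17 | P3 17-19 | P4 19-22 |
Completion: P1=10  P2=17  P3=19  P4=22
Turnaround (C−A): P1=10  P2=17  P3=19  P4=22

22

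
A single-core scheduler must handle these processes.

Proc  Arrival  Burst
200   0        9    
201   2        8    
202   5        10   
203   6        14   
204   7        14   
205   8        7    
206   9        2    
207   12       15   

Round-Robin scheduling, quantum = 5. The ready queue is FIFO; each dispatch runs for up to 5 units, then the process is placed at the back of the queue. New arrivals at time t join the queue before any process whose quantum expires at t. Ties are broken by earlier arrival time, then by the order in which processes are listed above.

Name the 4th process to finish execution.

Schedule: | 200 0-5 | 201 5-10 | 202 10-15 | 200 15-19 | 203 19-24 | 204 24-29 | 205 29-34 | 206 34-36 | 201 36-39 | 207 39-44 | 202 44-49 | 203 49-54 | 204 54-59 | 205 59-61 | 207 61-66 | 203 66-70 | 204 70-74 | 207 74-79 |
Completion: 200=19  201=39  202=49  203=70  204=74  205=61  206=36  207=79
Turnaround (C−A): 200=19  201=37  202=44  203=64  204=67  205=53  206=27  207=67
Finish order: 200 → 206 → 201 → 202 → 205 → 203 → 204 → 207

202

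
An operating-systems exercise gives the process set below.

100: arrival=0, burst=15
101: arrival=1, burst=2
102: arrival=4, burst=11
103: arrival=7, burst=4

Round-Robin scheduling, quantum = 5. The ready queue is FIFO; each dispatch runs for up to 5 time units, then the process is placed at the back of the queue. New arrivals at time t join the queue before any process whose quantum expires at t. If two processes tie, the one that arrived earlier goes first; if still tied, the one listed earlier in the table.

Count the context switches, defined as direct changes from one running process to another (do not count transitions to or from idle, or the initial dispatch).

7

Schedule: | 100 0-5 | 101 5-7 | 102 7-12 | 100 12-17 | 103 17-21 | 102 21-26 | 100 26-31 | 102 31-32 |
Completion: 100=31  101=7  102=32  103=21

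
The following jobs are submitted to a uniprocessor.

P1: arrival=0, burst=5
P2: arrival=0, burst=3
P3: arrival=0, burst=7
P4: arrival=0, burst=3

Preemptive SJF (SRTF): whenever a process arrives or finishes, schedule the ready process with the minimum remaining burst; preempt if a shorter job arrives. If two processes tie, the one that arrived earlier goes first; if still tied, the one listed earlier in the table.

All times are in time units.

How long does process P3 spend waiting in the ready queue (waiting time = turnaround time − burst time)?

Timeline: | P2 0-3 | P4 3-6 | P1 6-11 | P3 11-18 |
Completion: P1=11  P2=3  P3=18  P4=6
Turnaround (C−A): P1=11  P2=3  P3=18  P4=6
Waiting(P3) = turnaround − burst = 18 − 7 = 11

11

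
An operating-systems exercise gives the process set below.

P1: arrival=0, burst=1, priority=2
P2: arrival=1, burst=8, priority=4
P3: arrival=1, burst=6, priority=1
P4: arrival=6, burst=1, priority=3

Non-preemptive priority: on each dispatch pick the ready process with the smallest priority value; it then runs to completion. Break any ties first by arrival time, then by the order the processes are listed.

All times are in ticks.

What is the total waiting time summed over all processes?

8

Gantt: | P1 0-1 | P3 1-7 | P4 7-8 | P2 8-16 |
Completion: P1=1  P2=16  P3=7  P4=8
Turnaround (C−A): P1=1  P2=15  P3=6  P4=2
Waiting = turnaround − burst: P1=0, P2=7, P3=0, P4=1
Total waiting = 0 + 7 + 0 + 1 = 8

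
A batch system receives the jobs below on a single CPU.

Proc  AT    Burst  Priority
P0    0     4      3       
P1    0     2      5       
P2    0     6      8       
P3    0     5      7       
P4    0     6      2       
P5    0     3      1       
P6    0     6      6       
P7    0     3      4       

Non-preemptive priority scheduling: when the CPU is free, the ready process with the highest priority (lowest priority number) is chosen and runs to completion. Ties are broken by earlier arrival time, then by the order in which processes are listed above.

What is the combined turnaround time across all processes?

Timeline: | P5 0-3 | P4 3-9 | P0 9-13 | P7 13-16 | P1 16-18 | P6 18-24 | P3 24-29 | P2 29-35 |
Completion: P0=13  P1=18  P2=35  P3=29  P4=9  P5=3  P6=24  P7=16
Turnaround (C−A): P0=13  P1=18  P2=35  P3=29  P4=9  P5=3  P6=24  P7=16
Turnaround = completion − arrival: P0=13, P1=18, P2=35, P3=29, P4=9, P5=3, P6=24, P7=16
Total turnaround = 13 + 18 + 35 + 29 + 9 + 3 + 24 + 16 = 147

147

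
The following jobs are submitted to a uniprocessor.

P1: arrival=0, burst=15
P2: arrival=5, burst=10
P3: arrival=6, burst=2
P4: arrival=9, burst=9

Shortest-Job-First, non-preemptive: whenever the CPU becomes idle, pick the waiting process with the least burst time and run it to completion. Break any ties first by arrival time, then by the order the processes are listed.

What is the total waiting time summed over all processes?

Timeline: | P1 0-15 | P3 15-17 | P4 17-26 | P2 26-36 |
Completion: P1=15  P2=36  P3=17  P4=26
Waiting = turnaround − burst: P1=0, P2=21, P3=9, P4=8
Total waiting = 0 + 21 + 9 + 8 = 38

38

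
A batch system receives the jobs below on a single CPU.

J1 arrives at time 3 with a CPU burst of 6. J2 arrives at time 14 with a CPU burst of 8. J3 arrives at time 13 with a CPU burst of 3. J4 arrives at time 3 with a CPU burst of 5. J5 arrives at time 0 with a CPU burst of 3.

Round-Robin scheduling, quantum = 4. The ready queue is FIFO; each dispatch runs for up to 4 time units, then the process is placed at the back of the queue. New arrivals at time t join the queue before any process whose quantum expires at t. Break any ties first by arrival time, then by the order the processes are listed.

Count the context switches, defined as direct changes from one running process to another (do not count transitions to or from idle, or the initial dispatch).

6

Schedule: | J5 0-3 | J1 3-7 | J4 7-11 | J1 11-13 | J4 13-14 | J3 14-17 | J2 17-25 |
Completion: J1=13  J2=25  J3=17  J4=14  J5=3
Turnaround (C−A): J1=10  J2=11  J3=4  J4=11  J5=3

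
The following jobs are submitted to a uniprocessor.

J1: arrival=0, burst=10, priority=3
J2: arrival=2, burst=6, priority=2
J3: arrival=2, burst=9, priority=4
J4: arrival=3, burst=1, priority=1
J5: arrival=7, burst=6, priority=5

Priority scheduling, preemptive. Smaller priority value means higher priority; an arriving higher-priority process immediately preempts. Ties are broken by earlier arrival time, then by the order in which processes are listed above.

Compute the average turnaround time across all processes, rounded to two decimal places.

14.80

Schedule: | J1 0-2 | J2 2-3 | J4 3-4 | J2 4-9 | J1 9-17 | J3 17-26 | J5 26-32 |
Completion: J1=17  J2=9  J3=26  J4=4  J5=32
Turnaround times: J1=17, J2=7, J3=24, J4=1, J5=25
Average turnaround = (17+7+24+1+25) / 5 = 74/5 = 14.80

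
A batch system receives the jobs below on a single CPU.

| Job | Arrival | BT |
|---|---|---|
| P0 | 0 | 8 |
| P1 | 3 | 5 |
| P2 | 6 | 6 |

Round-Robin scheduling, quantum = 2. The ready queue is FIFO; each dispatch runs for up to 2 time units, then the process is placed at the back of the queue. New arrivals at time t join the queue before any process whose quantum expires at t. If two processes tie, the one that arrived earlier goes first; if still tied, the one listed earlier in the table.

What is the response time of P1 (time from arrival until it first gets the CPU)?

1

Timeline: | P0 0-4 | P1 4-6 | P0 6-8 | P2 8-10 | P1 10-12 | P0 12-14 | P2 14-16 | P1 16-17 | P2 17-19 |
Completion: P0=14  P1=17  P2=19
Turnaround (C−A): P0=14  P1=14  P2=13
Response(P1) = first start − arrival = 4 − 3 = 1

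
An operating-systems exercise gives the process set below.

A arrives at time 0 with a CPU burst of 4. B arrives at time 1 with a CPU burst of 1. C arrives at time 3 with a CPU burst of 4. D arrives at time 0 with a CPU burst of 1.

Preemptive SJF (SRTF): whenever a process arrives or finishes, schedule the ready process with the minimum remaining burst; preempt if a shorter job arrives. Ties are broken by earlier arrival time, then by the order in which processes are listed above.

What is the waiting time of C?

Timeline: | D 0-1 | B 1-2 | A 2-6 | C 6-10 |
Completion: A=6  B=2  C=10  D=1
Turnaround (C−A): A=6  B=1  C=7  D=1
Waiting(C) = turnaround − burst = 7 − 4 = 3

3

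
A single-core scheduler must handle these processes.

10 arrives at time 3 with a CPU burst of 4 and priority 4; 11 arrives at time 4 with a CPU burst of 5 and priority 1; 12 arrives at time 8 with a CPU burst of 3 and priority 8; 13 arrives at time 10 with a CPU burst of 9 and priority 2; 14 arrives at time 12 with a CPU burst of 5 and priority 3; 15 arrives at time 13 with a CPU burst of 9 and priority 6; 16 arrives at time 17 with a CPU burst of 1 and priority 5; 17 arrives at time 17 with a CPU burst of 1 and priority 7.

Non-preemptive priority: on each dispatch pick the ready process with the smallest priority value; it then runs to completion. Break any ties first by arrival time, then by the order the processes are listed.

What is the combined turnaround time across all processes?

Timeline: | idle 0-3 | 10 3-7 | 11 7-12 | 13 12-21 | 14 21-26 | 16 26-27 | 15 27-36 | 17 36-37 | 12 37-40 |
Completion: 10=7  11=12  12=40  13=21  14=26  15=36  16=27  17=37
Turnaround (C−A): 10=4  11=8  12=32  13=11  14=14  15=23  16=10  17=20
Turnaround = completion − arrival: 10=4, 11=8, 12=32, 13=11, 14=14, 15=23, 16=10, 17=20
Total turnaround = 4 + 8 + 32 + 11 + 14 + 23 + 10 + 20 = 122

122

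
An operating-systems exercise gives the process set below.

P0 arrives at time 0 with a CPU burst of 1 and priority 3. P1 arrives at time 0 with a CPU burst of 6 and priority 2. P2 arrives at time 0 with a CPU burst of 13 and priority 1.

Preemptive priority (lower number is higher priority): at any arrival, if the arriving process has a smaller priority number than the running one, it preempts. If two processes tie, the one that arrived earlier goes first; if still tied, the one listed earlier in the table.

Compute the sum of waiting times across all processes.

32

Timeline: | P2 0-13 | P1 13-19 | P0 19-20 |
Completion: P0=20  P1=19  P2=13
Waiting = turnaround − burst: P0=19, P1=13, P2=0
Total waiting = 19 + 13 + 0 = 32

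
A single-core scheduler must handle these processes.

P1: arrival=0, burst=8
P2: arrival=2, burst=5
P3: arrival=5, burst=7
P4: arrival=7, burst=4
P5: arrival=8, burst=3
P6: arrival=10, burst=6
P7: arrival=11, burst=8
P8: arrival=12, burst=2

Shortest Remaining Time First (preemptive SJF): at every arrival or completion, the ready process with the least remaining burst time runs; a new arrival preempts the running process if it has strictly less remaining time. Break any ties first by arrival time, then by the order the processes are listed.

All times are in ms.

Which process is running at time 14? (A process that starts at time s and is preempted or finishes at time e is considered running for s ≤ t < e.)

P8

Timeline: | P1 0-2 | P2 2-7 | P4 7-11 | P5 11-14 | P8 14-16 | P1 16-22 | P6 22-28 | P3 28-35 | P7 35-43 |
Completion: P1=22  P2=7  P3=35  P4=11  P5=14  P6=28  P7=43  P8=16
Turnaround (C−A): P1=22  P2=5  P3=30  P4=4  P5=6  P6=18  P7=32  P8=4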